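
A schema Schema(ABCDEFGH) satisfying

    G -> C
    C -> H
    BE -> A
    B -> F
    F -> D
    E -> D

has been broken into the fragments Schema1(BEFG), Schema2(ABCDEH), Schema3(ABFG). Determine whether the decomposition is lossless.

Chase test. Columns are ABCDEFGH; row i has aⱼ where attribute j ∈ Schemai, else bᵢⱼ.
Initial tableau (one row per fragment):
  row 1: b11 a2 b13 b14 a5 a6 a7 b18
  row 2: a1 a2 a3 a4 a5 b26 b27 a8
  row 3: a1 a2 b33 b34 b35 a6 a7 b38
Rows 1 and 3 agree on G; apply G→C and equate their C entries.
Rows 1 and 3 agree on C; apply C→H and equate their H entries.
Rows 1 and 2 agree on BE; apply BE→A and equate their A entries.
Rows 1 and 2 agree on B; apply B→F and equate their F entries.
Rows 1 and 2 agree on F; apply F→D and equate their D entries.
Rows 1 and 3 agree on F; apply F→D and equate their D entries.
No row becomes fully distinguished — the join is lossy.

No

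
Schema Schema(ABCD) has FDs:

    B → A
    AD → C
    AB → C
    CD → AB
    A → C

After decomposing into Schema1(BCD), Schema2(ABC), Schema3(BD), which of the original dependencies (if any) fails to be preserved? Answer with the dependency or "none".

B → A lies within Schema2.
AD → C: restricted closure across fragments reaches C.
AB → C lies within Schema2.
CD → AB: restricted closure across fragments reaches AB.
A → C lies within Schema2.
Every dependency is enforceable on the fragments, so the decomposition is dependency-preserving.

none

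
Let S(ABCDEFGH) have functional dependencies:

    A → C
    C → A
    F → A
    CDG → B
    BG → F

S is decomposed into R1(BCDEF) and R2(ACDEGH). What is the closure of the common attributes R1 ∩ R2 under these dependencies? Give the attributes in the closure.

ACDE

R1 ∩ R2 = {CDE}.
C → A applies, adding A
Closure: {ACDE}.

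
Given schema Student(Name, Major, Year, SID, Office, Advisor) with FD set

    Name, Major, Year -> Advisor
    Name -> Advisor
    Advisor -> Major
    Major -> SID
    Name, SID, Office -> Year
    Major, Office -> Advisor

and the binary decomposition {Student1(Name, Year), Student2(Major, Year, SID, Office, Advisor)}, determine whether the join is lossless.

Common attributes: Student1 ∩ Student2 = {Year}.
No dependency enlarges {Year}, so (Year)⁺ = {Year}.
The closure contains neither all of Student1 = {Name, Year} nor all of Student2 = {Major, Year, SID, Office, Advisor}, so the common attributes are not a superkey of either fragment. The join is lossy.

No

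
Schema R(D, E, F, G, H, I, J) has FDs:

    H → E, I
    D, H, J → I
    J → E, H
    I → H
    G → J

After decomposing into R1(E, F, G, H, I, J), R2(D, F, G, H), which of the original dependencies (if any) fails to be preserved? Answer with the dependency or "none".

none

H → E, I lies within R1.
D, H, J → I: restricted closure across fragments reaches I.
J → E, H lies within R1.
I → H lies within R1.
G → J lies within R1.
Every dependency is enforceable on the fragments, so the decomposition is dependency-preserving.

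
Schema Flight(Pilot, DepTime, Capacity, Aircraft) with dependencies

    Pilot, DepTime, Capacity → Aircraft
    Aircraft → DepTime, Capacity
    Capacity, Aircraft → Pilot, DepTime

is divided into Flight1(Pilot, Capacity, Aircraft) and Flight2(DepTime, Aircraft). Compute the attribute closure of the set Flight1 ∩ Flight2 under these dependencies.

Pilot, DepTime, Capacity, Aircraft

Flight1 ∩ Flight2 = {Aircraft}.
Aircraft → DepTime, Capacity applies, adding DepTime, Capacity
Capacity, Aircraft → Pilot, DepTime applies, adding Pilot
Closure: {Pilot, DepTime, Capacity, Aircraft}.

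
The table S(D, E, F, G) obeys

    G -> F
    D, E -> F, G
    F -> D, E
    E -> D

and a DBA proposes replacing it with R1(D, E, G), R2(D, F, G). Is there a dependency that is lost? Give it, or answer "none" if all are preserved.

none

G → F lies within R2.
D, E → F, G: restricted closure across fragments reaches F, G.
F → D, E: restricted closure across fragments reaches D, E.
E → D lies within R1.
Every dependency is enforceable on the fragments, so the decomposition is dependency-preserving.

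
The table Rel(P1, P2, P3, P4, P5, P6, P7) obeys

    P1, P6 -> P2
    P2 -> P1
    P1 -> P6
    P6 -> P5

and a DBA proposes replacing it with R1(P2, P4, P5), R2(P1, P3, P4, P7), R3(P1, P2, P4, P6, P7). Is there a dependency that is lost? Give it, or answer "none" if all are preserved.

P6 -> P5

Check P6 → P5: no single fragment contains all of {P5, P6}, and the restricted closure of {P6} across the fragments never reaches {P5}.
P1, P6 → P2 is preserved.
P2 → P1 is preserved.
P1 → P6 is preserved.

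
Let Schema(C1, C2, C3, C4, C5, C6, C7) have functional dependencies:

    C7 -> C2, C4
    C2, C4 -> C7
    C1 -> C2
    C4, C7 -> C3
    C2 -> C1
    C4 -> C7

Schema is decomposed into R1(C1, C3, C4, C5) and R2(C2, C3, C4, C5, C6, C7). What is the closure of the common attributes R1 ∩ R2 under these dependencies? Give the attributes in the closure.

R1 ∩ R2 = {C3, C4, C5}.
C4 → C7 applies, adding C7
C7 → C2, C4 applies, adding C2
C2 → C1 applies, adding C1
Closure: {C1, C2, C3, C4, C5, C7}.

C1, C2, C3, C4, C5, C7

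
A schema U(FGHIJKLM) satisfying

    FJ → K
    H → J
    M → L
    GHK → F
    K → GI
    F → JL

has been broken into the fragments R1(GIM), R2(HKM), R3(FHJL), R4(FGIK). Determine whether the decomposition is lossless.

Yes

Chase test. Columns are FGHIJKLM; row i has aⱼ where attribute j ∈ Ri, else bᵢⱼ.
Initial tableau (one row per fragment):
  row 1: b11 a2 b13 a4 b15 b16 b17 a8
  row 2: b21 b22 a3 b24 b25 a6 b27 a8
  row 3: a1 b32 a3 b34 a5 b36 a7 b38
  row 4: a1 a2 b43 a4 b45 a6 b47 b48
Rows 2 and 3 agree on H; apply H→J and equate their J entries.
Rows 1 and 2 agree on M; apply M→L and equate their L entries.
Rows 2 and 4 agree on K; apply K→GI and equate their GI entries.
Rows 3 and 4 agree on F; apply F→JL and equate their JL entries.
Rows 3 and 4 agree on FJ; apply FJ→K and equate their K entries.
Rows 2 and 3 agree on K; apply K→GI and equate their GI entries.
Rows 2 and 3 agree on GHK; apply GHK→F and equate their F entries.
Rows 2 and 3 agree on F; apply F→JL and equate their JL entries.
Row 2 is now all distinguished symbols — the join is lossless.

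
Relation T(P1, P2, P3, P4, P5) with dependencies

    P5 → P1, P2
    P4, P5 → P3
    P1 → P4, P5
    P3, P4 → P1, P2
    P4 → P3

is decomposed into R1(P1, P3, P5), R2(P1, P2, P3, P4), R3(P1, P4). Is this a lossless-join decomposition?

Chase test. Columns are P1, P2, P3, P4, P5; row i has aⱼ where attribute j ∈ Ri, else bᵢⱼ.
Initial tableau (one row per fragment):
  row 1: a1 b12 a3 b14 a5
  row 2: a1 a2 a3 a4 b25
  row 3: a1 b32 b33 a4 b35
Rows 1 and 2 agree on P1; apply P1→P4, P5 and equate their P4, P5 entries.
Rows 1 and 3 agree on P1; apply P1→P4, P5 and equate their P4, P5 entries.
Rows 1 and 2 agree on P3, P4; apply P3, P4→P1, P2 and equate their P1, P2 entries.
Rows 1 and 3 agree on P4; apply P4→P3 and equate their P3 entries.
Rows 1 and 3 agree on P5; apply P5→P1, P2 and equate their P1, P2 entries.
Row 1 is now all distinguished symbols — the join is lossless.

Yes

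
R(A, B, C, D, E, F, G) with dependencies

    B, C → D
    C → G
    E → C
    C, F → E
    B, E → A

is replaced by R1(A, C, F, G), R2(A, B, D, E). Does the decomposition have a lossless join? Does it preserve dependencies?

Lossless test: (A)⁺ = {A}, which is a superkey of neither fragment — lossy.
Dependency preservation: the restricted closure of {B, C} across the fragments never reaches {D}, so B, C → D cannot be enforced without a join — not preserved.

lossy and not dependency-preserving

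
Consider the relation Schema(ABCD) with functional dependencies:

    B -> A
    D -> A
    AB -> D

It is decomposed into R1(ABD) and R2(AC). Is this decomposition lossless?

Common attributes: R1 ∩ R2 = {A}.
No dependency enlarges {A}, so (A)⁺ = {A}.
The closure contains neither all of R1 = {ABD} nor all of R2 = {AC}, so the common attributes are not a superkey of either fragment. The join is lossy.

No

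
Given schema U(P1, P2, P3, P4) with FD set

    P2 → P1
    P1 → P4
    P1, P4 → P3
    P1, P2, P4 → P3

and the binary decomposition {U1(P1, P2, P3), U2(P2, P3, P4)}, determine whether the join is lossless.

Common attributes: U1 ∩ U2 = {P2, P3}.
Closure of {P2, P3}: P2 → P1 applies, adding P1; P1 → P4 applies, adding P4. So (P2, P3)⁺ = {P1, P2, P3, P4}.
This closure contains every attribute of U1, so U1 ∩ U2 → U1. The join is lossless.

Yes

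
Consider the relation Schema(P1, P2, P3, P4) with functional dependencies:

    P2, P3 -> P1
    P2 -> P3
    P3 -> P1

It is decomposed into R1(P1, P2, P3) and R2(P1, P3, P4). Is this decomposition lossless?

No

Common attributes: R1 ∩ R2 = {P1, P3}.
No dependency enlarges {P1, P3}, so (P1, P3)⁺ = {P1, P3}.
The closure contains neither all of R1 = {P1, P2, P3} nor all of R2 = {P1, P3, P4}, so the common attributes are not a superkey of either fragment. The join is lossy.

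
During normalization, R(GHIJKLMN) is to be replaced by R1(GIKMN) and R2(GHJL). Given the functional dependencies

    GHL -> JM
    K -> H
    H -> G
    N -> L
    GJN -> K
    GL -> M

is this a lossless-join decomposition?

No

Common attributes: R1 ∩ R2 = {G}.
No dependency enlarges {G}, so (G)⁺ = {G}.
The closure contains neither all of R1 = {GIKMN} nor all of R2 = {GHJL}, so the common attributes are not a superkey of either fragment. The join is lossy.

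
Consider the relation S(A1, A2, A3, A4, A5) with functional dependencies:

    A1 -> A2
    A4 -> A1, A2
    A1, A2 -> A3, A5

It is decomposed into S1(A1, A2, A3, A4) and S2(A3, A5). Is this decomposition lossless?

Common attributes: S1 ∩ S2 = {A3}.
No dependency enlarges {A3}, so (A3)⁺ = {A3}.
The closure contains neither all of S1 = {A1, A2, A3, A4} nor all of S2 = {A3, A5}, so the common attributes are not a superkey of either fragment. The join is lossy.

No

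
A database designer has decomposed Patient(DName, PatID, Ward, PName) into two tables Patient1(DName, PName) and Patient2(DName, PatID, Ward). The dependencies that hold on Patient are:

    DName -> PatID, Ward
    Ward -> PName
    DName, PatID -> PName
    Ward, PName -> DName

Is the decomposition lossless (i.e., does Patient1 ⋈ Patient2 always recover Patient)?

Yes

Common attributes: Patient1 ∩ Patient2 = {DName}.
Closure of {DName}: DName → PatID, Ward applies, adding PatID, Ward; Ward → PName applies, adding PName. So (DName)⁺ = {DName, PatID, Ward, PName}.
This closure contains every attribute of Patient1, so Patient1 ∩ Patient2 → Patient1. The join is lossless.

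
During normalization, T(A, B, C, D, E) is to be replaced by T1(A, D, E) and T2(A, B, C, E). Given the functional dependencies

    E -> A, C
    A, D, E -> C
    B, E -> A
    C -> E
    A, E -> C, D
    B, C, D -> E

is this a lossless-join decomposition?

Yes

Common attributes: T1 ∩ T2 = {A, E}.
Closure of {A, E}: E → A, C applies, adding C; A, E → C, D applies, adding D. So (A, E)⁺ = {A, C, D, E}.
This closure contains every attribute of T1, so T1 ∩ T2 → T1. The join is lossless.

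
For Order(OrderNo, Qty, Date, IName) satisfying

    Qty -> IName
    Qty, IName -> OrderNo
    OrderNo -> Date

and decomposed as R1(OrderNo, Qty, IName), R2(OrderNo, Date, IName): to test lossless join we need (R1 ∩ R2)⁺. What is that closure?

OrderNo, Date, IName

R1 ∩ R2 = {OrderNo, IName}.
OrderNo → Date applies, adding Date
Closure: {OrderNo, Date, IName}.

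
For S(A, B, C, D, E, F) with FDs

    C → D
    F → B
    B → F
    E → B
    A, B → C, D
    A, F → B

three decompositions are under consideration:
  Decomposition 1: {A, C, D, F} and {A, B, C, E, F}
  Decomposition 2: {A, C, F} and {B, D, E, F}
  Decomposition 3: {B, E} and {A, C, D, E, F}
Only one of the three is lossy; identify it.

Decomposition 1: common = {A, C, F}, closure = {A, B, C, D, F} → lossless.
Decomposition 2: common = {F}, closure = {B, F} → lossy.
Decomposition 3: common = {E}, closure = {B, E, F} → lossless.

Decomposition 2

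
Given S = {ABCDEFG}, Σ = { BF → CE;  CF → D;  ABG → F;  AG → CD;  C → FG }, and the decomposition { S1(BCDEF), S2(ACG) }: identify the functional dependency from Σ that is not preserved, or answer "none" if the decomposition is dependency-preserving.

BF → CE lies within S1.
CF → D lies within S1.
ABG → F: restricted closure across fragments reaches F.
AG → CD: restricted closure across fragments reaches CD.
C → FG: restricted closure across fragments reaches FG.
Every dependency is enforceable on the fragments, so the decomposition is dependency-preserving.

none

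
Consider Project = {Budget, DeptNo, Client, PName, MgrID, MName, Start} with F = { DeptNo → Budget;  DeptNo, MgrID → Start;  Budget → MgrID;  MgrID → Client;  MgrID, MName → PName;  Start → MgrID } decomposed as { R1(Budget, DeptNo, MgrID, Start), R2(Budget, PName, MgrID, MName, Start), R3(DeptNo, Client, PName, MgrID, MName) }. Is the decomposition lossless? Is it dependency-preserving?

lossless and dependency-preserving

Lossless test (chase): Rows 1 and 3 agree on DeptNo; apply DeptNo→Budget and equate their Budget entries. Rows 1 and 3 agree on DeptNo, MgrID; apply DeptNo, MgrID→Start and equate their Start entries. Rows 1 and 2 agree on MgrID; apply MgrID→Client and equate their Client entries. Rows 1 and 3 agree on MgrID; apply MgrID→Client and equate their Client entries. Row 3 is now all distinguished symbols — the join is lossless.
Dependency preservation: every FD's attributes lie within a single fragment, so each can be enforced locally — preserved.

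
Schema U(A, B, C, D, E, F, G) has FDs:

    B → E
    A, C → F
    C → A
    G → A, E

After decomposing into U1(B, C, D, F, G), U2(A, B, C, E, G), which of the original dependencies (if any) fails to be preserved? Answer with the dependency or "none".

none

B → E lies within U2.
A, C → F: restricted closure across fragments reaches F.
C → A lies within U2.
G → A, E lies within U2.
Every dependency is enforceable on the fragments, so the decomposition is dependency-preserving.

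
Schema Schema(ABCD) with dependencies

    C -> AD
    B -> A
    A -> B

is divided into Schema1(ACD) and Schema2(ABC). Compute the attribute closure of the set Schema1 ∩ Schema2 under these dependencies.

ABCD

Schema1 ∩ Schema2 = {AC}.
C → AD applies, adding D
A → B applies, adding B
Closure: {ABCD}.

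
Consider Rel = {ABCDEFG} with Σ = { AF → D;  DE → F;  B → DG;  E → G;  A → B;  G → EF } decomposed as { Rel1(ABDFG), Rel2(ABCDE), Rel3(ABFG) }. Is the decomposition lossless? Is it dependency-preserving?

Lossless test (chase): Rows 1 and 3 agree on AF; apply AF→D and equate their D entries. Rows 1 and 2 agree on B; apply B→DG and equate their DG entries. Rows 1 and 2 agree on G; apply G→EF and equate their EF entries. Rows 1 and 3 agree on G; apply G→EF and equate their EF entries. Row 2 is now all distinguished symbols — the join is lossless.
Dependency preservation: the restricted closure of {DE} across the fragments never reaches {F}, so DE → F cannot be enforced without a join — not preserved.

lossless but not dependency-preserving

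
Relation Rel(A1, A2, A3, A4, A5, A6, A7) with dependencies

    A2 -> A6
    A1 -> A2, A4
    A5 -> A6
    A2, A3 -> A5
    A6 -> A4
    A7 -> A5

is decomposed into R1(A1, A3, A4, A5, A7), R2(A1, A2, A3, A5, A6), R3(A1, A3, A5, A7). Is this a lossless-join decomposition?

Yes

Chase test. Columns are A1, A2, A3, A4, A5, A6, A7; row i has aⱼ where attribute j ∈ Ri, else bᵢⱼ.
Initial tableau (one row per fragment):
  row 1: a1 b12 a3 a4 a5 b16 a7
  row 2: a1 a2 a3 b24 a5 a6 b27
  row 3: a1 b32 a3 b34 a5 b36 a7
Rows 1 and 2 agree on A1; apply A1→A2, A4 and equate their A2, A4 entries.
Rows 1 and 3 agree on A1; apply A1→A2, A4 and equate their A2, A4 entries.
Rows 1 and 2 agree on A5; apply A5→A6 and equate their A6 entries.
Rows 1 and 3 agree on A5; apply A5→A6 and equate their A6 entries.
Row 1 is now all distinguished symbols — the join is lossless.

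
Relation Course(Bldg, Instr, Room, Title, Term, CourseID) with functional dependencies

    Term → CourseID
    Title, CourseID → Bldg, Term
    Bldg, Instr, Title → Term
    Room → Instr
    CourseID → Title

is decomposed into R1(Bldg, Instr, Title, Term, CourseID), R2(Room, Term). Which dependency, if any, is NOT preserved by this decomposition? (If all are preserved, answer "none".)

Check Room → Instr: no single fragment contains all of {Instr, Room}, and the restricted closure of {Room} across the fragments never reaches {Instr}.
Term → CourseID is preserved.
Title, CourseID → Bldg, Term is preserved.
Bldg, Instr, Title → Term is preserved.
CourseID → Title is preserved.

Room → Instr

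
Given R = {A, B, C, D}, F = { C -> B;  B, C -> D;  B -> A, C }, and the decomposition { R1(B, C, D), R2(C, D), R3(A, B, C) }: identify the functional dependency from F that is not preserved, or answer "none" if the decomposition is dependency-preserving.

C → B lies within R1.
B, C → D lies within R1.
B → A, C lies within R3.
Every dependency is enforceable on the fragments, so the decomposition is dependency-preserving.

none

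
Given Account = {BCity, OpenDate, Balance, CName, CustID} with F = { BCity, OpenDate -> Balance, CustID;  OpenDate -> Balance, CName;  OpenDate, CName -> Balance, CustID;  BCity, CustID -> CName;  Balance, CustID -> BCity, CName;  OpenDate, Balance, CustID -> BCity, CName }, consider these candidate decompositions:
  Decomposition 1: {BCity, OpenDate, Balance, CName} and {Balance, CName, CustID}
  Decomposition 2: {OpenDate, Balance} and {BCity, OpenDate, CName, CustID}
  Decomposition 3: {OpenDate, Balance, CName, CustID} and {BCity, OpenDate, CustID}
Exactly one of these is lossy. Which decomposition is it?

Decomposition 1

Decomposition 1: common = {Balance, CName}, closure = {Balance, CName} → lossy.
Decomposition 2: common = {OpenDate}, closure = {BCity, OpenDate, Balance, CName, CustID} → lossless.
Decomposition 3: common = {OpenDate, CustID}, closure = {BCity, OpenDate, Balance, CName, CustID} → lossless.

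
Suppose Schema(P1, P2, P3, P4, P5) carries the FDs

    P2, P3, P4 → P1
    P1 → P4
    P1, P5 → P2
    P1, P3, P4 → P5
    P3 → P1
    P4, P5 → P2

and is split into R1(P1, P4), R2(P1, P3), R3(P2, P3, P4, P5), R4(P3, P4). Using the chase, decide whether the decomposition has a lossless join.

Chase test. Columns are P1, P2, P3, P4, P5; row i has aⱼ where attribute j ∈ Ri, else bᵢⱼ.
Initial tableau (one row per fragment):
  row 1: a1 b12 b13 a4 b15
  row 2: a1 b22 a3 b24 b25
  row 3: b31 a2 a3 a4 a5
  row 4: b41 b42 a3 a4 b45
Rows 1 and 2 agree on P1; apply P1→P4 and equate their P4 entries.
Rows 2 and 3 agree on P3; apply P3→P1 and equate their P1 entries.
Rows 2 and 4 agree on P3; apply P3→P1 and equate their P1 entries.
Rows 2 and 3 agree on P1, P3, P4; apply P1, P3, P4→P5 and equate their P5 entries.
Rows 2 and 4 agree on P1, P3, P4; apply P1, P3, P4→P5 and equate their P5 entries.
Rows 2 and 3 agree on P4, P5; apply P4, P5→P2 and equate their P2 entries.
Rows 2 and 4 agree on P4, P5; apply P4, P5→P2 and equate their P2 entries.
Row 2 is now all distinguished symbols — the join is lossless.

Yes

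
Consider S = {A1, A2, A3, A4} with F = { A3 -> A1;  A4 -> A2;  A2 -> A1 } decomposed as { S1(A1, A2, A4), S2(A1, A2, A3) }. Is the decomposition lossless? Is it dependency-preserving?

Lossless test: (A1, A2)⁺ = {A1, A2}, which is a superkey of neither fragment — lossy.
Dependency preservation: every FD's attributes lie within a single fragment, so each can be enforced locally — preserved.

lossy but dependency-preserving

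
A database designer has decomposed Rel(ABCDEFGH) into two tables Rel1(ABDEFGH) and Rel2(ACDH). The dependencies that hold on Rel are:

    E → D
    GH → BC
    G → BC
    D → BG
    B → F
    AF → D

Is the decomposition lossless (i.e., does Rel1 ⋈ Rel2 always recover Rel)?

Common attributes: Rel1 ∩ Rel2 = {ADH}.
Closure of {ADH}: D → BG applies, adding BG; B → F applies, adding F; GH → BC applies, adding C. So (ADH)⁺ = {ABCDFGH}.
This closure contains every attribute of Rel2, so Rel1 ∩ Rel2 → Rel2. The join is lossless.

Yes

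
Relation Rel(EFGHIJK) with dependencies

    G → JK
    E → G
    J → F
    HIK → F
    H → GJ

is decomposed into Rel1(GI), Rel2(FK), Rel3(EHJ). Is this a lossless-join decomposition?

No

Chase test. Columns are EFGHIJK; row i has aⱼ where attribute j ∈ Reli, else bᵢⱼ.
Initial tableau (one row per fragment):
  row 1: b11 b12 a3 b14 a5 b16 b17
  row 2: b21 a2 b23 b24 b25 b26 a7
  row 3: a1 b32 b33 a4 b35 a6 b37
No row becomes fully distinguished — the join is lossy.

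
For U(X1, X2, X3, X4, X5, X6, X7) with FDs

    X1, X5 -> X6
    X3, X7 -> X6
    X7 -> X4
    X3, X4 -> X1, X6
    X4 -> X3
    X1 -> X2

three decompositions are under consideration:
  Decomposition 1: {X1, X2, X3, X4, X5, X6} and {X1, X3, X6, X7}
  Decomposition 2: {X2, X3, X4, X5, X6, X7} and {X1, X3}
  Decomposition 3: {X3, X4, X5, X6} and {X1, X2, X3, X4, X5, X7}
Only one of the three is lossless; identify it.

Decomposition 3

Decomposition 1: common = {X1, X3, X6}, closure = {X1, X2, X3, X6} → lossy.
Decomposition 2: common = {X3}, closure = {X3} → lossy.
Decomposition 3: common = {X3, X4, X5}, closure = {X1, X2, X3, X4, X5, X6} → lossless.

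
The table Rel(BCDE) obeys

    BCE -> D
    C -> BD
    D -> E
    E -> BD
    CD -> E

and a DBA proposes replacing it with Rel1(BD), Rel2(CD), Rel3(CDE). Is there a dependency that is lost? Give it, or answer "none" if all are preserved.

none

BCE → D: restricted closure across fragments reaches D.
C → BD: restricted closure across fragments reaches BD.
D → E lies within Rel3.
E → BD: restricted closure across fragments reaches BD.
CD → E lies within Rel3.
Every dependency is enforceable on the fragments, so the decomposition is dependency-preserving.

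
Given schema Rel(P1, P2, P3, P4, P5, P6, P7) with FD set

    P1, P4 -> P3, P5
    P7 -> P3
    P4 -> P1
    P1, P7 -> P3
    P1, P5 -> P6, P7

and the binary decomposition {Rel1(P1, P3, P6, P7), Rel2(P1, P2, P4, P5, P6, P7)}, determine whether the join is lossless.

Yes

Common attributes: Rel1 ∩ Rel2 = {P1, P6, P7}.
Closure of {P1, P6, P7}: P7 → P3 applies, adding P3. So (P1, P6, P7)⁺ = {P1, P3, P6, P7}.
This closure contains every attribute of Rel1, so Rel1 ∩ Rel2 → Rel1. The join is lossless.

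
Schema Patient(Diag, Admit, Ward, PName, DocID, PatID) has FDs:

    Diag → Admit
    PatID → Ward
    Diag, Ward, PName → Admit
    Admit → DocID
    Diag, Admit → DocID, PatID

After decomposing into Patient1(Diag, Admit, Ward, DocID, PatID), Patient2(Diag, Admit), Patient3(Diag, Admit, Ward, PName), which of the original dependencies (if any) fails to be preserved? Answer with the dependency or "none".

Diag → Admit lies within Patient1.
PatID → Ward lies within Patient1.
Diag, Ward, PName → Admit lies within Patient3.
Admit → DocID lies within Patient1.
Diag, Admit → DocID, PatID lies within Patient1.
Every dependency is enforceable on the fragments, so the decomposition is dependency-preserving.

none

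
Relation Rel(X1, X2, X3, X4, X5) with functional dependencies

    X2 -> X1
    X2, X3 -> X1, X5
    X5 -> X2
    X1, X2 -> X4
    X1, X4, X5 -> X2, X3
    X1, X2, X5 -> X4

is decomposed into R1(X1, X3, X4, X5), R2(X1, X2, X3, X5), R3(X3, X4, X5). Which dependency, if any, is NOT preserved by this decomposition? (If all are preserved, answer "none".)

Check X1, X2 → X4: no single fragment contains all of {X1, X2, X4}, and the restricted closure of {X1, X2} across the fragments never reaches {X4}.
X2 → X1 is preserved.
X2, X3 → X1, X5 is preserved.
X5 → X2 is preserved.
X1, X4, X5 → X2, X3 is preserved.
X1, X2, X5 → X4 is preserved.

X1, X2 -> X4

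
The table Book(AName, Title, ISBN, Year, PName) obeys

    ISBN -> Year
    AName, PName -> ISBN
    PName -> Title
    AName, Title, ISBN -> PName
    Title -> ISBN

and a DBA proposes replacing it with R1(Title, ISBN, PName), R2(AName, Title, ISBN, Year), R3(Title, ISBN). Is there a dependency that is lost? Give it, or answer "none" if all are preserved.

AName, Title, ISBN -> PName

Check AName, Title, ISBN → PName: no single fragment contains all of {AName, Title, ISBN, PName}, and the restricted closure of {AName, Title, ISBN} across the fragments never reaches {PName}.
ISBN → Year is preserved.
AName, PName → ISBN is preserved.
PName → Title is preserved.
Title → ISBN is preserved.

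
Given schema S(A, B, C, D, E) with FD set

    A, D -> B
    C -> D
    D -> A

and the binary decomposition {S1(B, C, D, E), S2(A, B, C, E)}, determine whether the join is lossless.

Common attributes: S1 ∩ S2 = {B, C, E}.
Closure of {B, C, E}: C → D applies, adding D; D → A applies, adding A. So (B, C, E)⁺ = {A, B, C, D, E}.
This closure contains every attribute of S1, so S1 ∩ S2 → S1. The join is lossless.

Yes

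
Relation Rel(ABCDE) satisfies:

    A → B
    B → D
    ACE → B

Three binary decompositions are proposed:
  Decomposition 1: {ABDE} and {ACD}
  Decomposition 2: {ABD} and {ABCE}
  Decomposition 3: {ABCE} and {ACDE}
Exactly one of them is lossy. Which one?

Decomposition 1

Decomposition 1: common = {AD}, closure = {ABD} → lossy.
Decomposition 2: common = {AB}, closure = {ABD} → lossless.
Decomposition 3: common = {ACE}, closure = {ABCDE} → lossless.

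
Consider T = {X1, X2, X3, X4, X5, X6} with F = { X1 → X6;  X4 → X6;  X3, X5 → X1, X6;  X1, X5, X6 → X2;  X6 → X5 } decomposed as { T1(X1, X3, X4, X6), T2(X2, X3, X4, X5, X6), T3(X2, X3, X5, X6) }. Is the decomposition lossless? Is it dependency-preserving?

lossless but not dependency-preserving

Lossless test (chase): Rows 2 and 3 agree on X3, X5; apply X3, X5→X1, X6 and equate their X1, X6 entries. Rows 1 and 2 agree on X6; apply X6→X5 and equate their X5 entries. Rows 1 and 2 agree on X3, X5; apply X3, X5→X1, X6 and equate their X1, X6 entries. Rows 1 and 2 agree on X1, X5, X6; apply X1, X5, X6→X2 and equate their X2 entries. Row 1 is now all distinguished symbols — the join is lossless.
Dependency preservation: the restricted closure of {X1, X5, X6} across the fragments never reaches {X2}, so X1, X5, X6 → X2 cannot be enforced without a join — not preserved.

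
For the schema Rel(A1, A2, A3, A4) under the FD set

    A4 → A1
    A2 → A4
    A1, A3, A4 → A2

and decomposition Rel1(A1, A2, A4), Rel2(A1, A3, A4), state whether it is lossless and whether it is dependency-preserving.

lossy and not dependency-preserving

Lossless test: (A1, A4)⁺ = {A1, A4}, which is a superkey of neither fragment — lossy.
Dependency preservation: the restricted closure of {A1, A3, A4} across the fragments never reaches {A2}, so A1, A3, A4 → A2 cannot be enforced without a join — not preserved.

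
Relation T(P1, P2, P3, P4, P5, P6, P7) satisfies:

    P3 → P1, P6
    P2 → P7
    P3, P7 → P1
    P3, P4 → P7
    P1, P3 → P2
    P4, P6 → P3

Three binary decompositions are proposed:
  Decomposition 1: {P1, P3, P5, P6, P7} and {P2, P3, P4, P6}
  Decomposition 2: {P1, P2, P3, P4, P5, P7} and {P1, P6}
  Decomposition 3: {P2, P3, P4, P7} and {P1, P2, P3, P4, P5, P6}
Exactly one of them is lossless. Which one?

Decomposition 3

Decomposition 1: common = {P3, P6}, closure = {P1, P2, P3, P6, P7} → lossy.
Decomposition 2: common = {P1}, closure = {P1} → lossy.
Decomposition 3: common = {P2, P3, P4}, closure = {P1, P2, P3, P4, P6, P7} → lossless.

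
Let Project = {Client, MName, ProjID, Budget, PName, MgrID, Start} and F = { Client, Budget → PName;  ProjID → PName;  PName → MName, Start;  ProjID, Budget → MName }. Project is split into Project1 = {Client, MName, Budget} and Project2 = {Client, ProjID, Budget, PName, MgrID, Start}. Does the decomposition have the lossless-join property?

Common attributes: Project1 ∩ Project2 = {Client, Budget}.
Closure of {Client, Budget}: Client, Budget → PName applies, adding PName; PName → MName, Start applies, adding MName, Start. So (Client, Budget)⁺ = {Client, MName, Budget, PName, Start}.
This closure contains every attribute of Project1, so Project1 ∩ Project2 → Project1. The join is lossless.

Yes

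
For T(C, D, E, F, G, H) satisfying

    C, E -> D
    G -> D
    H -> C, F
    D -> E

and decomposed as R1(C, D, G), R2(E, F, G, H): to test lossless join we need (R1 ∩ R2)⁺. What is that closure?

D, E, G

R1 ∩ R2 = {G}.
G → D applies, adding D
D → E applies, adding E
Closure: {D, E, G}.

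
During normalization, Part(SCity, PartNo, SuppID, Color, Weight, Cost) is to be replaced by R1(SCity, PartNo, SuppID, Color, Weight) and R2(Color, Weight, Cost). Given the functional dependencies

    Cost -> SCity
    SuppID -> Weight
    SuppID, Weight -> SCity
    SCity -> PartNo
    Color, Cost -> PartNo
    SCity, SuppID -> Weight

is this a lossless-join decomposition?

Common attributes: R1 ∩ R2 = {Color, Weight}.
No dependency enlarges {Color, Weight}, so (Color, Weight)⁺ = {Color, Weight}.
The closure contains neither all of R1 = {SCity, PartNo, SuppID, Color, Weight} nor all of R2 = {Color, Weight, Cost}, so the common attributes are not a superkey of either fragment. The join is lossy.

No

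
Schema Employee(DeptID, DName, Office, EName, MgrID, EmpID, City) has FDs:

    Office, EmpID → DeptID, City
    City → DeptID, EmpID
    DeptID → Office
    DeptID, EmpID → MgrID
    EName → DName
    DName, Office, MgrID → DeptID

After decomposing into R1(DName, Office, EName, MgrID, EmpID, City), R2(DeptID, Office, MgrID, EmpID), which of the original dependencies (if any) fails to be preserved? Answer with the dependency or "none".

Check DName, Office, MgrID → DeptID: no single fragment contains all of {DeptID, DName, Office, MgrID}, and the restricted closure of {DName, Office, MgrID} across the fragments never reaches {DeptID}.
Office, EmpID → DeptID, City is preserved.
City → DeptID, EmpID is preserved.
DeptID → Office is preserved.
DeptID, EmpID → MgrID is preserved.
EName → DName is preserved.

DName, Office, MgrID → DeptID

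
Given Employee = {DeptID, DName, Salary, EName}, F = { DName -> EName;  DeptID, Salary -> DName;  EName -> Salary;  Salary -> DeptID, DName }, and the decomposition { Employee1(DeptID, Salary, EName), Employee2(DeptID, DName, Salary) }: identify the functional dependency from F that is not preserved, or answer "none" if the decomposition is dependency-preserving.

DName → EName: restricted closure across fragments reaches EName.
DeptID, Salary → DName lies within Employee2.
EName → Salary lies within Employee1.
Salary → DeptID, DName lies within Employee2.
Every dependency is enforceable on the fragments, so the decomposition is dependency-preserving.

none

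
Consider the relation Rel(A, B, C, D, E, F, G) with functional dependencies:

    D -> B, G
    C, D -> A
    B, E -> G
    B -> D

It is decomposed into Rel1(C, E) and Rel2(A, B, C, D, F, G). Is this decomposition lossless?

No

Common attributes: Rel1 ∩ Rel2 = {C}.
No dependency enlarges {C}, so (C)⁺ = {C}.
The closure contains neither all of Rel1 = {C, E} nor all of Rel2 = {A, B, C, D, F, G}, so the common attributes are not a superkey of either fragment. The join is lossy.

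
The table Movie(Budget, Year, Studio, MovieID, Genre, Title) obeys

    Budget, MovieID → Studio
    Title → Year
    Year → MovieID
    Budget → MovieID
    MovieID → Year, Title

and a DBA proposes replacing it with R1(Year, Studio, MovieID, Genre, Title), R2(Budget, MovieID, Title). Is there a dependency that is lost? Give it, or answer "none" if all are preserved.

Check Budget, MovieID → Studio: no single fragment contains all of {Budget, Studio, MovieID}, and the restricted closure of {Budget, MovieID} across the fragments never reaches {Studio}.
Title → Year is preserved.
Year → MovieID is preserved.
Budget → MovieID is preserved.
MovieID → Year, Title is preserved.

Budget, MovieID → Studio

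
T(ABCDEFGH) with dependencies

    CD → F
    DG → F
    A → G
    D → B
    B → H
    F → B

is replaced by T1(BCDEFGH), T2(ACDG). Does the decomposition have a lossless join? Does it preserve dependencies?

lossy but dependency-preserving

Lossless test: (CDG)⁺ = {BCDFGH}, which is a superkey of neither fragment — lossy.
Dependency preservation: every FD's attributes lie within a single fragment, so each can be enforced locally — preserved.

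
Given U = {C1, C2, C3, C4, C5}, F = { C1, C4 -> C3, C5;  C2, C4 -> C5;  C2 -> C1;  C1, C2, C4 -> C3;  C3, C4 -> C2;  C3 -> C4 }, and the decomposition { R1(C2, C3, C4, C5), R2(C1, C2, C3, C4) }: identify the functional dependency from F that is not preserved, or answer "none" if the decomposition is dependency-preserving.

C1, C4 → C3, C5: restricted closure across fragments reaches C3, C5.
C2, C4 → C5 lies within R1.
C2 → C1 lies within R2.
C1, C2, C4 → C3 lies within R2.
C3, C4 → C2 lies within R1.
C3 → C4 lies within R1.
Every dependency is enforceable on the fragments, so the decomposition is dependency-preserving.

none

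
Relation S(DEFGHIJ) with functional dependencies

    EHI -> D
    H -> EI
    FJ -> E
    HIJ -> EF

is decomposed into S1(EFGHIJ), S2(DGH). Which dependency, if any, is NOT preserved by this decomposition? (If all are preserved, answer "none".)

none

EHI → D: restricted closure across fragments reaches D.
H → EI lies within S1.
FJ → E lies within S1.
HIJ → EF lies within S1.
Every dependency is enforceable on the fragments, so the decomposition is dependency-preserving.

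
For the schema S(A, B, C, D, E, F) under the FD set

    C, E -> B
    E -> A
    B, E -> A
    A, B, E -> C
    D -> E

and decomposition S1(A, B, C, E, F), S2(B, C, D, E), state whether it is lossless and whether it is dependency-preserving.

lossy but dependency-preserving

Lossless test: (B, C, E)⁺ = {A, B, C, E}, which is a superkey of neither fragment — lossy.
Dependency preservation: every FD's attributes lie within a single fragment, so each can be enforced locally — preserved.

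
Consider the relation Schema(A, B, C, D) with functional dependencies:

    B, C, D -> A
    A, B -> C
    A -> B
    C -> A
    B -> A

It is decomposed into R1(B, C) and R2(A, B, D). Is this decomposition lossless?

Yes

Common attributes: R1 ∩ R2 = {B}.
Closure of {B}: B → A applies, adding A; A, B → C applies, adding C. So (B)⁺ = {A, B, C}.
This closure contains every attribute of R1, so R1 ∩ R2 → R1. The join is lossless.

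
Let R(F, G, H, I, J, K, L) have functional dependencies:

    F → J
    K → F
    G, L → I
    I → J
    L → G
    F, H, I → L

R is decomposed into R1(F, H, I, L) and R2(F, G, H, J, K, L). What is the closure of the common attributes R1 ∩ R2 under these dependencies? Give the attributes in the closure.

R1 ∩ R2 = {F, H, L}.
F → J applies, adding J
L → G applies, adding G
G, L → I applies, adding I
Closure: {F, G, H, I, J, L}.

F, G, H, I, J, L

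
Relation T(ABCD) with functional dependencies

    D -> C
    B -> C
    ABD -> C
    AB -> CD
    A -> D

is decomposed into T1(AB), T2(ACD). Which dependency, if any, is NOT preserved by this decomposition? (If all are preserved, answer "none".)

Check B → C: no single fragment contains all of {BC}, and the restricted closure of {B} across the fragments never reaches {C}.
D → C is preserved.
ABD → C is preserved.
AB → CD is preserved.
A → D is preserved.

B -> C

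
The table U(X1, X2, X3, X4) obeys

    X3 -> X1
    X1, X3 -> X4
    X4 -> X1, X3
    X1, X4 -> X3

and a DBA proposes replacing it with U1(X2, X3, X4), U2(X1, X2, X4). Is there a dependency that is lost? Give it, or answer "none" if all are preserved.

none

X3 → X1: restricted closure across fragments reaches X1.
X1, X3 → X4: restricted closure across fragments reaches X4.
X4 → X1, X3: restricted closure across fragments reaches X1, X3.
X1, X4 → X3: restricted closure across fragments reaches X3.
Every dependency is enforceable on the fragments, so the decomposition is dependency-preserving.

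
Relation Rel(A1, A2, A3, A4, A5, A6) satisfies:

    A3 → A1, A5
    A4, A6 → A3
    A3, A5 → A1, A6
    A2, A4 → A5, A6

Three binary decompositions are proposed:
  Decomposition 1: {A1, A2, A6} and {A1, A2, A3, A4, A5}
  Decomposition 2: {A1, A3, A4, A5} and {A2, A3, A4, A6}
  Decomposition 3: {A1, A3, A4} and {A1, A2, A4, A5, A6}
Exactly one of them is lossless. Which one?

Decomposition 2

Decomposition 1: common = {A1, A2}, closure = {A1, A2} → lossy.
Decomposition 2: common = {A3, A4}, closure = {A1, A3, A4, A5, A6} → lossless.
Decomposition 3: common = {A1, A4}, closure = {A1, A4} → lossy.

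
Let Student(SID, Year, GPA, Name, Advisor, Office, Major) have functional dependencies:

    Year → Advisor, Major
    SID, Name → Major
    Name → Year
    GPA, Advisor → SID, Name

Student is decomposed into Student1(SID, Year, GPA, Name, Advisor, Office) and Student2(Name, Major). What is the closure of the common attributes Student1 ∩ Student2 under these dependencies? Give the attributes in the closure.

Student1 ∩ Student2 = {Name}.
Name → Year applies, adding Year
Year → Advisor, Major applies, adding Advisor, Major
Closure: {Year, Name, Advisor, Major}.

Year, Name, Advisor, Major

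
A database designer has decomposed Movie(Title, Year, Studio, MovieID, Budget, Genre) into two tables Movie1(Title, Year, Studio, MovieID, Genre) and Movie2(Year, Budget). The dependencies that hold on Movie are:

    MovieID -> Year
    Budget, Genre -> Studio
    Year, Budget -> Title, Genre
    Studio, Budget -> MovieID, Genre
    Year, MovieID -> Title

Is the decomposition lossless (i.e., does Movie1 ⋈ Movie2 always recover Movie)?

Common attributes: Movie1 ∩ Movie2 = {Year}.
No dependency enlarges {Year}, so (Year)⁺ = {Year}.
The closure contains neither all of Movie1 = {Title, Year, Studio, MovieID, Genre} nor all of Movie2 = {Year, Budget}, so the common attributes are not a superkey of either fragment. The join is lossy.

No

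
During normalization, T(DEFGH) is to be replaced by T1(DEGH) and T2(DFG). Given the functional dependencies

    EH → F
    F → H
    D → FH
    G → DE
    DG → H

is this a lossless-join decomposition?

Yes

Common attributes: T1 ∩ T2 = {DG}.
Closure of {DG}: D → FH applies, adding FH; G → DE applies, adding E. So (DG)⁺ = {DEFGH}.
This closure contains every attribute of T1, so T1 ∩ T2 → T1. The join is lossless.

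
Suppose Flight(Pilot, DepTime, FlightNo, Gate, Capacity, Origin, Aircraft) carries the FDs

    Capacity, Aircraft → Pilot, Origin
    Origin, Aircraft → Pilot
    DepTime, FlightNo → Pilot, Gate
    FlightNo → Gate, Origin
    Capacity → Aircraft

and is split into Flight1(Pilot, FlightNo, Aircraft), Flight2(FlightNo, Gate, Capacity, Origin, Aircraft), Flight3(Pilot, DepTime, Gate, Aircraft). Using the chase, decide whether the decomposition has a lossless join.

Chase test. Columns are Pilot, DepTime, FlightNo, Gate, Capacity, Origin, Aircraft; row i has aⱼ where attribute j ∈ Flighti, else bᵢⱼ.
Initial tableau (one row per fragment):
  row 1: a1 b12 a3 b14 b15 b16 a7
  row 2: b21 b22 a3 a4 a5 a6 a7
  row 3: a1 a2 b33 a4 b35 b36 a7
Rows 1 and 2 agree on FlightNo; apply FlightNo→Gate, Origin and equate their Gate, Origin entries.
Rows 1 and 2 agree on Origin, Aircraft; apply Origin, Aircraft→Pilot and equate their Pilot entries.
No row becomes fully distinguished — the join is lossy.

No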